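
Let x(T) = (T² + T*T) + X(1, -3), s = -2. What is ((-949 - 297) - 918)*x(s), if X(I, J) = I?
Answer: -19476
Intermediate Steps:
x(T) = 1 + 2*T² (x(T) = (T² + T*T) + 1 = (T² + T²) + 1 = 2*T² + 1 = 1 + 2*T²)
((-949 - 297) - 918)*x(s) = ((-949 - 297) - 918)*(1 + 2*(-2)²) = (-1246 - 918)*(1 + 2*4) = -2164*(1 + 8) = -2164*9 = -19476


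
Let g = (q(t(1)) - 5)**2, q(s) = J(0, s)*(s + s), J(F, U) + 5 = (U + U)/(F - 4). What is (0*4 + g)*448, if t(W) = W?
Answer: 114688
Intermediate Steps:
J(F, U) = -5 + 2*U/(-4 + F) (J(F, U) = -5 + (U + U)/(F - 4) = -5 + (2*U)/(-4 + F) = -5 + 2*U/(-4 + F))
q(s) = 2*s*(-5 - s/2) (q(s) = ((20 - 5*0 + 2*s)/(-4 + 0))*(s + s) = ((20 + 0 + 2*s)/(-4))*(2*s) = (-(20 + 2*s)/4)*(2*s) = (-5 - s/2)*(2*s) = 2*s*(-5 - s/2))
g = 256 (g = (-1*1*(10 + 1) - 5)**2 = (-1*1*11 - 5)**2 = (-11 - 5)**2 = (-16)**2 = 256)
(0*4 + g)*448 = (0*4 + 256)*448 = (0 + 256)*448 = 256*448 = 114688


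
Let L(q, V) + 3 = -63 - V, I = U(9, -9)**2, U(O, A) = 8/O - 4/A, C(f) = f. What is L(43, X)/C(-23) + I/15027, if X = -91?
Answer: -3380707/3110589 ≈ -1.0868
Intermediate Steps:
U(O, A) = -4/A + 8/O
I = 16/9 (I = (-4/(-9) + 8/9)**2 = (-4*(-1/9) + 8*(1/9))**2 = (4/9 + 8/9)**2 = (4/3)**2 = 16/9 ≈ 1.7778)
L(q, V) = -66 - V (L(q, V) = -3 + (-63 - V) = -66 - V)
L(43, X)/C(-23) + I/15027 = (-66 - 1*(-91))/(-23) + (16/9)/15027 = (-66 + 91)*(-1/23) + (16/9)*(1/15027) = 25*(-1/23) + 16/135243 = -25/23 + 16/135243 = -3380707/3110589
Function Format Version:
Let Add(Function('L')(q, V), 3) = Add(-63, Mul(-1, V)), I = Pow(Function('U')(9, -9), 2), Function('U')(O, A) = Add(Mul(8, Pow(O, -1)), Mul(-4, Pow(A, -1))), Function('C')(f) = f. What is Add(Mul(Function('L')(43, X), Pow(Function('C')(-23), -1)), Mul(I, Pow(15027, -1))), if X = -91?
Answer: Rational(-3380707, 3110589) ≈ -1.0868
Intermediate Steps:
Function('U')(O, A) = Add(Mul(-4, Pow(A, -1)), Mul(8, Pow(O, -1)))
I = Rational(16, 9) (I = Pow(Add(Mul(-4, Pow(-9, -1)), Mul(8, Pow(9, -1))), 2) = Pow(Add(Mul(-4, Rational(-1, 9)), Mul(8, Rational(1, 9))), 2) = Pow(Add(Rational(4, 9), Rational(8, 9)), 2) = Pow(Rational(4, 3), 2) = Rational(16, 9) ≈ 1.7778)
Function('L')(q, V) = Add(-66, Mul(-1, V)) (Function('L')(q, V) = Add(-3, Add(-63, Mul(-1, V))) = Add(-66, Mul(-1, V)))
Add(Mul(Function('L')(43, X), Pow(Function('C')(-23), -1)), Mul(I, Pow(15027, -1))) = Add(Mul(Add(-66, Mul(-1, -91)), Pow(-23, -1)), Mul(Rational(16, 9), Pow(15027, -1))) = Add(Mul(Add(-66, 91), Rational(-1, 23)), Mul(Rational(16, 9), Rational(1, 15027))) = Add(Mul(25, Rational(-1, 23)), Rational(16, 135243)) = Add(Rational(-25, 23), Rational(16, 135243)) = Rational(-3380707, 3110589)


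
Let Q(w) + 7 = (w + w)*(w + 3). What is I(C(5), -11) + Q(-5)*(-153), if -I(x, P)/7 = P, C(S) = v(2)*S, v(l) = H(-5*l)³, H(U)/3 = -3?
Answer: -1912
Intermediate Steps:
H(U) = -9 (H(U) = 3*(-3) = -9)
v(l) = -729 (v(l) = (-9)³ = -729)
Q(w) = -7 + 2*w*(3 + w) (Q(w) = -7 + (w + w)*(w + 3) = -7 + (2*w)*(3 + w) = -7 + 2*w*(3 + w))
C(S) = -729*S
I(x, P) = -7*P
I(C(5), -11) + Q(-5)*(-153) = -7*(-11) + (-7 + 2*(-5)² + 6*(-5))*(-153) = 77 + (-7 + 2*25 - 30)*(-153) = 77 + (-7 + 50 - 30)*(-153) = 77 + 13*(-153) = 77 - 1989 = -1912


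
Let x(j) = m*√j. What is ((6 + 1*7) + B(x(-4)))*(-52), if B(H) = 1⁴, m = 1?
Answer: -728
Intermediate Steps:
x(j) = √j (x(j) = 1*√j = √j)
B(H) = 1
((6 + 1*7) + B(x(-4)))*(-52) = ((6 + 1*7) + 1)*(-52) = ((6 + 7) + 1)*(-52) = (13 + 1)*(-52) = 14*(-52) = -728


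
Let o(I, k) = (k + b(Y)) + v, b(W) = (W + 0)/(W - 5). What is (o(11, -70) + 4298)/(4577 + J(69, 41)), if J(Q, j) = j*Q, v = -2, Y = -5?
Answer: 8453/14812 ≈ 0.57069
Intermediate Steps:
J(Q, j) = Q*j
b(W) = W/(-5 + W)
o(I, k) = -3/2 + k (o(I, k) = (k - 5/(-5 - 5)) - 2 = (k - 5/(-10)) - 2 = (k - 5*(-1/10)) - 2 = (k + 1/2) - 2 = (1/2 + k) - 2 = -3/2 + k)
(o(11, -70) + 4298)/(4577 + J(69, 41)) = ((-3/2 - 70) + 4298)/(4577 + 69*41) = (-143/2 + 4298)/(4577 + 2829) = (8453/2)/7406 = (8453/2)*(1/7406) = 8453/14812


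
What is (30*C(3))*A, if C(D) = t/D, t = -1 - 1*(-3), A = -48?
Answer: -960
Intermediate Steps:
t = 2 (t = -1 + 3 = 2)
C(D) = 2/D
(30*C(3))*A = (30*(2/3))*(-48) = (30*(2*(⅓)))*(-48) = (30*(⅔))*(-48) = 20*(-48) = -960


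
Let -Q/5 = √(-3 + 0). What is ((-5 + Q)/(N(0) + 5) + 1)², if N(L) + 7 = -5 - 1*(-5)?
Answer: -13/2 + 35*I*√3/2 ≈ -6.5 + 30.311*I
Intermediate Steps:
Q = -5*I*√3 (Q = -5*√(-3 + 0) = -5*I*√3 ≈ -8.6602*I)
N(L) = -7 (N(L) = -7 + (-5 - 1*(-5)) = -7 + (-5 + 5) = -7 + 0 = -7)
((-5 + Q)/(N(0) + 5) + 1)² = ((-5 - 5*I*√3)/(-7 + 5) + 1)² = ((-5 - 5*I*√3)/(-2) + 1)² = ((-5 - 5*I*√3)*(-½) + 1)² = ((5/2 + 5*I*√3/2) + 1)² = (7/2 + 5*I*√3/2)²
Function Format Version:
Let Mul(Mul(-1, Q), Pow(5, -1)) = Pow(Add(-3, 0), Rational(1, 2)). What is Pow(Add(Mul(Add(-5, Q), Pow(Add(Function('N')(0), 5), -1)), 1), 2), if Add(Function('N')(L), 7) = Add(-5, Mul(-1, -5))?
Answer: Add(Rational(-13, 2), Mul(Rational(35, 2), I, Pow(3, Rational(1, 2)))) ≈ Add(-6.5000, Mul(30.311, I))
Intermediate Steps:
Q = Mul(-5, I, Pow(3, Rational(1, 2))) (Q = Mul(-5, Pow(Add(-3, 0), Rational(1, 2))) = Mul(-5, Pow(-3, Rational(1, 2))) = Mul(-5, Mul(I, Pow(3, Rational(1, 2)))) = Mul(-5, I, Pow(3, Rational(1, 2))) ≈ Mul(-8.6602, I))
Function('N')(L) = -7 (Function('N')(L) = Add(-7, Add(-5, Mul(-1, -5))) = Add(-7, Add(-5, 5)) = Add(-7, 0) = -7)
Pow(Add(Mul(Add(-5, Q), Pow(Add(Function('N')(0), 5), -1)), 1), 2) = Pow(Add(Mul(Add(-5, Mul(-5, I, Pow(3, Rational(1, 2)))), Pow(Add(-7, 5), -1)), 1), 2) = Pow(Add(Mul(Add(-5, Mul(-5, I, Pow(3, Rational(1, 2)))), Pow(-2, -1)), 1), 2) = Pow(Add(Mul(Add(-5, Mul(-5, I, Pow(3, Rational(1, 2)))), Rational(-1, 2)), 1), 2) = Pow(Add(Add(Rational(5, 2), Mul(Rational(5, 2), I, Pow(3, Rational(1, 2)))), 1), 2) = Pow(Add(Rational(7, 2), Mul(Rational(5, 2), I, Pow(3, Rational(1, 2)))), 2)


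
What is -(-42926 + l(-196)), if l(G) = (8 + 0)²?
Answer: 42862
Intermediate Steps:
l(G) = 64 (l(G) = 8² = 64)
-(-42926 + l(-196)) = -(-42926 + 64) = -1*(-42862) = 42862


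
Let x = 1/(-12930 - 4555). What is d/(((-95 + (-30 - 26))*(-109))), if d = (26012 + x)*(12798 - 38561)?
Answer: -11717522996897/287785615 ≈ -40716.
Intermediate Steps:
x = -1/17485 (x = 1/(-17485) = -1/17485 ≈ -5.7192e-5)
d = -11717522996897/17485 (d = (26012 - 1/17485)*(12798 - 38561) = (454819819/17485)*(-25763) = -11717522996897/17485 ≈ -6.7015e+8)
d/(((-95 + (-30 - 26))*(-109))) = -11717522996897*(-1/(109*(-95 + (-30 - 26))))/17485 = -11717522996897*(-1/(109*(-95 - 56)))/17485 = -11717522996897/(17485*((-151*(-109)))) = -11717522996897/17485/16459 = -11717522996897/17485*1/16459 = -11717522996897/287785615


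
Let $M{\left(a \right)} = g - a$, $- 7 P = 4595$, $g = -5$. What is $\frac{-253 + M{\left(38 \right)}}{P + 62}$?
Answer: $\frac{2072}{4161} \approx 0.49796$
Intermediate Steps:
$P = - \frac{4595}{7}$ ($P = \left(- \frac{1}{7}\right) 4595 = - \frac{4595}{7} \approx -656.43$)
$M{\left(a \right)} = -5 - a$
$\frac{-253 + M{\left(38 \right)}}{P + 62} = \frac{-253 - 43}{- \frac{4595}{7} + 62} = \frac{-253 - 43}{- \frac{4161}{7}} = \left(-253 - 43\right) \left(- \frac{7}{4161}\right) = \left(-296\right) \left(- \frac{7}{4161}\right) = \frac{2072}{4161}$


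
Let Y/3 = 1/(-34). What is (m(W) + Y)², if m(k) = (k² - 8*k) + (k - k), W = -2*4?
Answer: 18913801/1156 ≈ 16361.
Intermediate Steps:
W = -8
m(k) = k² - 8*k (m(k) = (k² - 8*k) + 0 = k² - 8*k)
Y = -3/34 (Y = 3/(-34) = 3*(-1/34) = -3/34 ≈ -0.088235)
(m(W) + Y)² = (-8*(-8 - 8) - 3/34)² = (-8*(-16) - 3/34)² = (128 - 3/34)² = (4349/34)² = 18913801/1156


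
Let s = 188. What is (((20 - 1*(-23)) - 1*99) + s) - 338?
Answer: -206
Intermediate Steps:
(((20 - 1*(-23)) - 1*99) + s) - 338 = (((20 - 1*(-23)) - 1*99) + 188) - 338 = (((20 + 23) - 99) + 188) - 338 = ((43 - 99) + 188) - 338 = (-56 + 188) - 338 = 132 - 338 = -206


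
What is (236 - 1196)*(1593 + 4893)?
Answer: -6226560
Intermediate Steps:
(236 - 1196)*(1593 + 4893) = -960*6486 = -6226560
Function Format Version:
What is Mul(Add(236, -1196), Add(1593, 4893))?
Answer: -6226560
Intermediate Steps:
Mul(Add(236, -1196), Add(1593, 4893)) = Mul(-960, 6486) = -6226560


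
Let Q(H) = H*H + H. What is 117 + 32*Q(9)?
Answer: 2997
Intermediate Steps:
Q(H) = H + H² (Q(H) = H² + H = H + H²)
117 + 32*Q(9) = 117 + 32*(9*(1 + 9)) = 117 + 32*(9*10) = 117 + 32*90 = 117 + 2880 = 2997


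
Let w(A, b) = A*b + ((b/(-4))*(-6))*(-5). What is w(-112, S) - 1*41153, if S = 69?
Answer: -98797/2 ≈ -49399.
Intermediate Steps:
w(A, b) = -15*b/2 + A*b (w(A, b) = A*b + ((b*(-1/4))*(-6))*(-5) = A*b + (-b/4*(-6))*(-5) = A*b + (3*b/2)*(-5) = A*b - 15*b/2 = -15*b/2 + A*b)
w(-112, S) - 1*41153 = (1/2)*69*(-15 + 2*(-112)) - 1*41153 = (1/2)*69*(-15 - 224) - 41153 = (1/2)*69*(-239) - 41153 = -16491/2 - 41153 = -98797/2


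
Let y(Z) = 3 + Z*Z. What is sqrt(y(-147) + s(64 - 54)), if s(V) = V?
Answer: sqrt(21622) ≈ 147.04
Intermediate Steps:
y(Z) = 3 + Z**2
sqrt(y(-147) + s(64 - 54)) = sqrt((3 + (-147)**2) + (64 - 54)) = sqrt((3 + 21609) + 10) = sqrt(21612 + 10) = sqrt(21622)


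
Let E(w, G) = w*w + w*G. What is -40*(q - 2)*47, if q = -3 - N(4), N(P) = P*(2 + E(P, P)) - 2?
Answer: 261320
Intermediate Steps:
E(w, G) = w² + G*w
N(P) = -2 + P*(2 + 2*P²) (N(P) = P*(2 + P*(P + P)) - 2 = P*(2 + P*(2*P)) - 2 = P*(2 + 2*P²) - 2 = -2 + P*(2 + 2*P²))
q = -137 (q = -3 - (-2 + 2*4 + 2*4³) = -3 - (-2 + 8 + 2*64) = -3 - (-2 + 8 + 128) = -3 - 1*134 = -3 - 134 = -137)
-40*(q - 2)*47 = -40*(-137 - 2)*47 = -40*(-139)*47 = 5560*47 = 261320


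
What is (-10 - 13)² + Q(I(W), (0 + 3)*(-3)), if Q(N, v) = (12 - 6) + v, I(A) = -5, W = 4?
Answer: 526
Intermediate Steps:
Q(N, v) = 6 + v
(-10 - 13)² + Q(I(W), (0 + 3)*(-3)) = (-10 - 13)² + (6 + (0 + 3)*(-3)) = (-23)² + (6 + 3*(-3)) = 529 + (6 - 9) = 529 - 3 = 526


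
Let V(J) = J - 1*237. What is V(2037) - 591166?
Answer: -589366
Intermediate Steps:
V(J) = -237 + J (V(J) = J - 237 = -237 + J)
V(2037) - 591166 = (-237 + 2037) - 591166 = 1800 - 591166 = -589366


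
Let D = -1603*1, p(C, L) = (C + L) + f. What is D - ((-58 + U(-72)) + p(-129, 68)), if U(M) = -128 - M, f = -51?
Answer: -1377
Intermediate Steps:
p(C, L) = -51 + C + L (p(C, L) = (C + L) - 51 = -51 + C + L)
D = -1603
D - ((-58 + U(-72)) + p(-129, 68)) = -1603 - ((-58 + (-128 - 1*(-72))) + (-51 - 129 + 68)) = -1603 - ((-58 + (-128 + 72)) - 112) = -1603 - ((-58 - 56) - 112) = -1603 - (-114 - 112) = -1603 - 1*(-226) = -1603 + 226 = -1377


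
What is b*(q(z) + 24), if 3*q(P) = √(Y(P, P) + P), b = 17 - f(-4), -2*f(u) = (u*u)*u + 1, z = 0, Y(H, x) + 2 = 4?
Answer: -348 - 29*√2/6 ≈ -354.84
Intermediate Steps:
Y(H, x) = 2 (Y(H, x) = -2 + 4 = 2)
f(u) = -½ - u³/2 (f(u) = -((u*u)*u + 1)/2 = -(u²*u + 1)/2 = -(u³ + 1)/2 = -(1 + u³)/2 = -½ - u³/2)
b = -29/2 (b = 17 - (-½ - ½*(-4)³) = 17 - (-½ - ½*(-64)) = 17 - (-½ + 32) = 17 - 1*63/2 = 17 - 63/2 = -29/2 ≈ -14.500)
q(P) = √(2 + P)/3
b*(q(z) + 24) = -29*(√(2 + 0)/3 + 24)/2 = -29*(√2/3 + 24)/2 = -29*(24 + √2/3)/2 = -348 - 29*√2/6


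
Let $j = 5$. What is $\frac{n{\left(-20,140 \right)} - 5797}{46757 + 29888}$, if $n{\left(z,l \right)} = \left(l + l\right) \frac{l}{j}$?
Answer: $\frac{2043}{76645} \approx 0.026655$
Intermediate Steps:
$n{\left(z,l \right)} = \frac{2 l^{2}}{5}$ ($n{\left(z,l \right)} = \left(l + l\right) \frac{l}{5} = 2 l l \frac{1}{5} = 2 l \frac{l}{5} = \frac{2 l^{2}}{5}$)
$\frac{n{\left(-20,140 \right)} - 5797}{46757 + 29888} = \frac{\frac{2 \cdot 140^{2}}{5} - 5797}{46757 + 29888} = \frac{\frac{2}{5} \cdot 19600 - 5797}{76645} = \left(7840 - 5797\right) \frac{1}{76645} = 2043 \cdot \frac{1}{76645} = \frac{2043}{76645}$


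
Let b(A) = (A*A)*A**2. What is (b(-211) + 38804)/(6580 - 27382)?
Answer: -660719415/6934 ≈ -95287.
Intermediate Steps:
b(A) = A**4 (b(A) = A**2*A**2 = A**4)
(b(-211) + 38804)/(6580 - 27382) = ((-211)**4 + 38804)/(6580 - 27382) = (1982119441 + 38804)/(-20802) = 1982158245*(-1/20802) = -660719415/6934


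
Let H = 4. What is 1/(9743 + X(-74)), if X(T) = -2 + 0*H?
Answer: 1/9741 ≈ 0.00010266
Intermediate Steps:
X(T) = -2 (X(T) = -2 + 0*4 = -2 + 0 = -2)
1/(9743 + X(-74)) = 1/(9743 - 2) = 1/9741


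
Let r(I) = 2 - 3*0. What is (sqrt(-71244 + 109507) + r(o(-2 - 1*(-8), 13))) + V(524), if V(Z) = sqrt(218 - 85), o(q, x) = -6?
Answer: 2 + sqrt(133) + sqrt(38263) ≈ 209.14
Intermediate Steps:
r(I) = 2 (r(I) = 2 + 0 = 2)
V(Z) = sqrt(133)
(sqrt(-71244 + 109507) + r(o(-2 - 1*(-8), 13))) + V(524) = (sqrt(-71244 + 109507) + 2) + sqrt(133) = (sqrt(38263) + 2) + sqrt(133) = (2 + sqrt(38263)) + sqrt(133) = 2 + sqrt(133) + sqrt(38263)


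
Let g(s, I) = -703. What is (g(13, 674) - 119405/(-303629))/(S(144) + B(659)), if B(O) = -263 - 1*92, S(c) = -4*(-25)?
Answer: 71110594/25808465 ≈ 2.7553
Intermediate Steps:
S(c) = 100
B(O) = -355 (B(O) = -263 - 92 = -355)
(g(13, 674) - 119405/(-303629))/(S(144) + B(659)) = (-703 - 119405/(-303629))/(100 - 355) = (-703 - 119405*(-1/303629))/(-255) = (-703 + 119405/303629)*(-1/255) = -213331782/303629*(-1/255) = 71110594/25808465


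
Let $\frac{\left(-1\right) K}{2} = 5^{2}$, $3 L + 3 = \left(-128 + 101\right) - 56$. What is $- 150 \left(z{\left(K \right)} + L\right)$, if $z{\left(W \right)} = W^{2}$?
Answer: $-370700$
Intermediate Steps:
$L = - \frac{86}{3}$ ($L = -1 + \frac{\left(-128 + 101\right) - 56}{3} = -1 + \frac{-27 - 56}{3} = -1 + \frac{1}{3} \left(-83\right) = -1 - \frac{83}{3} = - \frac{86}{3} \approx -28.667$)
$K = -50$ ($K = - 2 \cdot 5^{2} = \left(-2\right) 25 = -50$)
$- 150 \left(z{\left(K \right)} + L\right) = - 150 \left(\left(-50\right)^{2} - \frac{86}{3}\right) = - 150 \left(2500 - \frac{86}{3}\right) = \left(-150\right) \frac{7414}{3} = -370700$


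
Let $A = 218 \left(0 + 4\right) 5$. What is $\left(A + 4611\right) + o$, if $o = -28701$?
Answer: $-19730$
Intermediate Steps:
$A = 4360$ ($A = 218 \cdot 4 \cdot 5 = 218 \cdot 20 = 4360$)
$\left(A + 4611\right) + o = \left(4360 + 4611\right) - 28701 = 8971 - 28701 = -19730$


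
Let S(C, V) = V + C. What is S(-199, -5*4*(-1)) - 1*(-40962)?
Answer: 40783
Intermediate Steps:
S(C, V) = C + V
S(-199, -5*4*(-1)) - 1*(-40962) = (-199 - 5*4*(-1)) - 1*(-40962) = (-199 - 20*(-1)) + 40962 = (-199 + 20) + 40962 = -179 + 40962 = 40783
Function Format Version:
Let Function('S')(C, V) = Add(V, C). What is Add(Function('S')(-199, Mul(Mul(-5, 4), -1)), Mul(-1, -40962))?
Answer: 40783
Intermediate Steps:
Function('S')(C, V) = Add(C, V)
Add(Function('S')(-199, Mul(Mul(-5, 4), -1)), Mul(-1, -40962)) = Add(Add(-199, Mul(Mul(-5, 4), -1)), Mul(-1, -40962)) = Add(Add(-199, Mul(-20, -1)), 40962) = Add(Add(-199, 20), 40962) = Add(-179, 40962) = 40783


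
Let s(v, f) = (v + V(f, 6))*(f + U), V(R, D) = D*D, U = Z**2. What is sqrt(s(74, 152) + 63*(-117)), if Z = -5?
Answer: sqrt(12099) ≈ 110.00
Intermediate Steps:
U = 25 (U = (-5)**2 = 25)
V(R, D) = D**2
s(v, f) = (25 + f)*(36 + v) (s(v, f) = (v + 6**2)*(f + 25) = (v + 36)*(25 + f) = (36 + v)*(25 + f) = (25 + f)*(36 + v))
sqrt(s(74, 152) + 63*(-117)) = sqrt((900 + 25*74 + 36*152 + 152*74) + 63*(-117)) = sqrt((900 + 1850 + 5472 + 11248) - 7371) = sqrt(19470 - 7371) = sqrt(12099)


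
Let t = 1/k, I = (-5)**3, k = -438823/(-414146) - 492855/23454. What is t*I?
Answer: 101181044625/16151814349 ≈ 6.2644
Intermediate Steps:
k = -16151814349/809448357 (k = -438823*(-1/414146) - 492855*1/23454 = 438823/414146 - 164285/7818 = -16151814349/809448357 ≈ -19.954)
I = -125
t = -809448357/16151814349 (t = 1/(-16151814349/809448357) = -809448357/16151814349 ≈ -0.050115)
t*I = -809448357/16151814349*(-125) = 101181044625/16151814349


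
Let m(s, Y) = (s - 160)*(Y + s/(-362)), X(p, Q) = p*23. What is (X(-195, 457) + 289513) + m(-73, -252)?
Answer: 124418319/362 ≈ 3.4370e+5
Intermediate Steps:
X(p, Q) = 23*p
m(s, Y) = (-160 + s)*(Y - s/362) (m(s, Y) = (-160 + s)*(Y + s*(-1/362)) = (-160 + s)*(Y - s/362))
(X(-195, 457) + 289513) + m(-73, -252) = (23*(-195) + 289513) + (-160*(-252) - 1/362*(-73)² + (80/181)*(-73) - 252*(-73)) = (-4485 + 289513) + (40320 - 1/362*5329 - 5840/181 + 18396) = 285028 + (40320 - 5329/362 - 5840/181 + 18396) = 285028 + 21238183/362 = 124418319/362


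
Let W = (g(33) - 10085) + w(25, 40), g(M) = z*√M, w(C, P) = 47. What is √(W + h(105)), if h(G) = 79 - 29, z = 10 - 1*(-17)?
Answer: √(-9988 + 27*√33) ≈ 99.161*I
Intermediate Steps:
z = 27 (z = 10 + 17 = 27)
g(M) = 27*√M
h(G) = 50
W = -10038 + 27*√33 (W = (27*√33 - 10085) + 47 = (-10085 + 27*√33) + 47 = -10038 + 27*√33 ≈ -9882.9)
√(W + h(105)) = √((-10038 + 27*√33) + 50) = √(-9988 + 27*√33)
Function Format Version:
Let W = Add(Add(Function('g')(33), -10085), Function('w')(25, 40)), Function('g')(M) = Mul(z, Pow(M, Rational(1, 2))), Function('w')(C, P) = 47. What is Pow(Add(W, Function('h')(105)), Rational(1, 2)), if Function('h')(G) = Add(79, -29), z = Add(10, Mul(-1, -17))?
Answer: Pow(Add(-9988, Mul(27, Pow(33, Rational(1, 2)))), Rational(1, 2)) ≈ Mul(99.161, I)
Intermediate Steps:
z = 27 (z = Add(10, 17) = 27)
Function('g')(M) = Mul(27, Pow(M, Rational(1, 2)))
Function('h')(G) = 50
W = Add(-10038, Mul(27, Pow(33, Rational(1, 2)))) (W = Add(Add(Mul(27, Pow(33, Rational(1, 2))), -10085), 47) = Add(Add(-10085, Mul(27, Pow(33, Rational(1, 2)))), 47) = Add(-10038, Mul(27, Pow(33, Rational(1, 2)))) ≈ -9882.9)
Pow(Add(W, Function('h')(105)), Rational(1, 2)) = Pow(Add(Add(-10038, Mul(27, Pow(33, Rational(1, 2)))), 50), Rational(1, 2)) = Pow(Add(-9988, Mul(27, Pow(33, Rational(1, 2)))), Rational(1, 2))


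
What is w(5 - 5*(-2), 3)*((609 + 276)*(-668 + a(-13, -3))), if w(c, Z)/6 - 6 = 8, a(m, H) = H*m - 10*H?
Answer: -44529660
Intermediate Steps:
a(m, H) = -10*H + H*m
w(c, Z) = 84 (w(c, Z) = 36 + 6*8 = 36 + 48 = 84)
w(5 - 5*(-2), 3)*((609 + 276)*(-668 + a(-13, -3))) = 84*((609 + 276)*(-668 - 3*(-10 - 13))) = 84*(885*(-668 - 3*(-23))) = 84*(885*(-668 + 69)) = 84*(885*(-599)) = 84*(-530115) = -44529660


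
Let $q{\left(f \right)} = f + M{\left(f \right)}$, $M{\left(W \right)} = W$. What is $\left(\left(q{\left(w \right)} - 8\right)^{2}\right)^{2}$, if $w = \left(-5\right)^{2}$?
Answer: $3111696$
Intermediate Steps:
$w = 25$
$q{\left(f \right)} = 2 f$ ($q{\left(f \right)} = f + f = 2 f$)
$\left(\left(q{\left(w \right)} - 8\right)^{2}\right)^{2} = \left(\left(2 \cdot 25 - 8\right)^{2}\right)^{2} = \left(\left(50 - 8\right)^{2}\right)^{2} = \left(42^{2}\right)^{2} = 1764^{2} = 3111696$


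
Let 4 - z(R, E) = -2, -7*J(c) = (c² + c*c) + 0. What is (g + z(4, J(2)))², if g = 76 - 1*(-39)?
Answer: 14641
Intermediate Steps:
J(c) = -2*c²/7 (J(c) = -((c² + c*c) + 0)/7 = -((c² + c²) + 0)/7 = -(2*c² + 0)/7 = -2*c²/7)
z(R, E) = 6 (z(R, E) = 4 - 1*(-2) = 4 + 2 = 6)
g = 115 (g = 76 + 39 = 115)
(g + z(4, J(2)))² = (115 + 6)² = 121² = 14641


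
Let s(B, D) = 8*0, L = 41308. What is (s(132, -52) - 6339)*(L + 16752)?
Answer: -368042340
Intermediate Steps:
s(B, D) = 0
(s(132, -52) - 6339)*(L + 16752) = (0 - 6339)*(41308 + 16752) = -6339*58060 = -368042340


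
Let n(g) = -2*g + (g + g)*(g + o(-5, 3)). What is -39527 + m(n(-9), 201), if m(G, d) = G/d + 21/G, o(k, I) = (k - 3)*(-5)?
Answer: -476728489/12060 ≈ -39530.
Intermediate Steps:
o(k, I) = 15 - 5*k (o(k, I) = (-3 + k)*(-5) = 15 - 5*k)
n(g) = -2*g + 2*g*(40 + g) (n(g) = -2*g + (g + g)*(g + (15 - 5*(-5))) = -2*g + (2*g)*(g + (15 + 25)) = -2*g + (2*g)*(g + 40) = -2*g + (2*g)*(40 + g) = -2*g + 2*g*(40 + g))
m(G, d) = 21/G + G/d
-39527 + m(n(-9), 201) = -39527 + (21/((2*(-9)*(39 - 9))) + (2*(-9)*(39 - 9))/201) = -39527 + (21/((2*(-9)*30)) + (2*(-9)*30)*(1/201)) = -39527 + (21/(-540) - 540*1/201) = -39527 + (21*(-1/540) - 180/67) = -39527 + (-7/180 - 180/67) = -39527 - 32869/12060 = -476728489/12060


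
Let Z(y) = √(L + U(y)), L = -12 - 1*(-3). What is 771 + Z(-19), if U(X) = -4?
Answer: 771 + I*√13 ≈ 771.0 + 3.6056*I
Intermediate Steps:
L = -9 (L = -12 + 3 = -9)
Z(y) = I*√13 (Z(y) = √(-9 - 4) = √(-13) = I*√13)
771 + Z(-19) = 771 + I*√13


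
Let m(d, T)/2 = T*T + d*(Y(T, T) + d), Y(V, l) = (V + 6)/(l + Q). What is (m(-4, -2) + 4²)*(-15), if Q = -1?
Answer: -1000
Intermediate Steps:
Y(V, l) = (6 + V)/(-1 + l) (Y(V, l) = (V + 6)/(l - 1) = (6 + V)/(-1 + l))
m(d, T) = 2*T² + 2*d*(d + (6 + T)/(-1 + T)) (m(d, T) = 2*(T*T + d*((6 + T)/(-1 + T) + d)) = 2*(T² + d*(d + (6 + T)/(-1 + T))) = 2*T² + 2*d*(d + (6 + T)/(-1 + T)))
(m(-4, -2) + 4²)*(-15) = (2*(-4*(6 - 2) + (-1 - 2)*((-2)² + (-4)²))/(-1 - 2) + 4²)*(-15) = (2*(-4*4 - 3*(4 + 16))/(-3) + 16)*(-15) = (2*(-⅓)*(-16 - 3*20) + 16)*(-15) = (2*(-⅓)*(-16 - 60) + 16)*(-15) = (2*(-⅓)*(-76) + 16)*(-15) = (152/3 + 16)*(-15) = (200/3)*(-15) = -1000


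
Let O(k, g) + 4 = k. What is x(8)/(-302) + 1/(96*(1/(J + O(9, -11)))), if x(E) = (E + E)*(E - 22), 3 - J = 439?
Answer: -54329/14496 ≈ -3.7479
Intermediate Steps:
O(k, g) = -4 + k
J = -436 (J = 3 - 1*439 = 3 - 439 = -436)
x(E) = 2*E*(-22 + E) (x(E) = (2*E)*(-22 + E) = 2*E*(-22 + E))
x(8)/(-302) + 1/(96*(1/(J + O(9, -11)))) = (2*8*(-22 + 8))/(-302) + 1/(96*(1/(-436 + (-4 + 9)))) = (2*8*(-14))*(-1/302) + 1/(96*(1/(-436 + 5))) = -224*(-1/302) + 1/(96*(1/(-431))) = 112/151 + 1/(96*(-1/431)) = 112/151 + (1/96)*(-431) = 112/151 - 431/96 = -54329/14496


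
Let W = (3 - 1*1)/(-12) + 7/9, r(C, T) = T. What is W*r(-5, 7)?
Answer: 77/18 ≈ 4.2778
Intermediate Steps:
W = 11/18 (W = (3 - 1)*(-1/12) + 7*(1/9) = 2*(-1/12) + 7/9 = -1/6 + 7/9 = 11/18 ≈ 0.61111)
W*r(-5, 7) = (11/18)*7 = 77/18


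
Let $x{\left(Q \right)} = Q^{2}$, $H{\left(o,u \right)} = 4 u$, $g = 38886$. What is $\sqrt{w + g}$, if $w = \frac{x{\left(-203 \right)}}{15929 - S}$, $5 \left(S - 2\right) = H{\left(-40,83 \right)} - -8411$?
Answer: $\frac{\sqrt{48860757703111}}{35446} \approx 197.2$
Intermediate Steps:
$S = \frac{8753}{5}$ ($S = 2 + \frac{4 \cdot 83 - -8411}{5} = 2 + \frac{332 + 8411}{5} = 2 + \frac{1}{5} \cdot 8743 = 2 + \frac{8743}{5} = \frac{8753}{5} \approx 1750.6$)
$w = \frac{206045}{70892}$ ($w = \frac{\left(-203\right)^{2}}{15929 - \frac{8753}{5}} = \frac{41209}{15929 - \frac{8753}{5}} = \frac{41209}{\frac{70892}{5}} = 41209 \cdot \frac{5}{70892} = \frac{206045}{70892} \approx 2.9065$)
$\sqrt{w + g} = \sqrt{\frac{206045}{70892} + 38886} = \sqrt{\frac{2756912357}{70892}} = \frac{\sqrt{48860757703111}}{35446}$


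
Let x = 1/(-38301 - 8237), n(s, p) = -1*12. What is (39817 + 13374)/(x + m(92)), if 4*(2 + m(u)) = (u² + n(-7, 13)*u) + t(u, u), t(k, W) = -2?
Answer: 1237701379/42756787 ≈ 28.947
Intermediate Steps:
n(s, p) = -12
m(u) = -5/2 - 3*u + u²/4 (m(u) = -2 + ((u² - 12*u) - 2)/4 = -2 + (-2 + u² - 12*u)/4 = -2 + (-½ - 3*u + u²/4) = -5/2 - 3*u + u²/4)
x = -1/46538 (x = 1/(-46538) = -1/46538 ≈ -2.1488e-5)
(39817 + 13374)/(x + m(92)) = (39817 + 13374)/(-1/46538 + (-5/2 - 3*92 + (¼)*92²)) = 53191/(-1/46538 + (-5/2 - 276 + (¼)*8464)) = 53191/(-1/46538 + (-5/2 - 276 + 2116)) = 53191/(-1/46538 + 3675/2) = 53191/(42756787/23269) = 53191*(23269/42756787) = 1237701379/42756787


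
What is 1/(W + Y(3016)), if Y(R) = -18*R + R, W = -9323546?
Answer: -1/9374818 ≈ -1.0667e-7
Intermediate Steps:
Y(R) = -17*R
1/(W + Y(3016)) = 1/(-9323546 - 17*3016) = 1/(-9323546 - 51272) = 1/(-9374818) = -1/9374818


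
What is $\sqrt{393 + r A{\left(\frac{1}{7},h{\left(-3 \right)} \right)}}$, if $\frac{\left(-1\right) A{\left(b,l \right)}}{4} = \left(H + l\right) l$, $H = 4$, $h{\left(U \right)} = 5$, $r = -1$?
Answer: $\sqrt{573} \approx 23.937$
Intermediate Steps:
$A{\left(b,l \right)} = - 4 l \left(4 + l\right)$ ($A{\left(b,l \right)} = - 4 \left(4 + l\right) l = - 4 l \left(4 + l\right)$)
$\sqrt{393 + r A{\left(\frac{1}{7},h{\left(-3 \right)} \right)}} = \sqrt{393 - \left(-4\right) 5 \left(4 + 5\right)} = \sqrt{393 - \left(-4\right) 5 \cdot 9} = \sqrt{393 - -180} = \sqrt{393 + 180} = \sqrt{573}$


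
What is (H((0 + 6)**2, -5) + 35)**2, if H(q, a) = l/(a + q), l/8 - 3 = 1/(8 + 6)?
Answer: 60326289/47089 ≈ 1281.1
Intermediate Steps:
l = 172/7 (l = 24 + 8/(8 + 6) = 24 + 8/14 = 24 + 8*(1/14) = 24 + 4/7 = 172/7 ≈ 24.571)
H(q, a) = 172/(7*(a + q))
(H((0 + 6)**2, -5) + 35)**2 = (172/(7*(-5 + (0 + 6)**2)) + 35)**2 = (172/(7*(-5 + 6**2)) + 35)**2 = (172/(7*(-5 + 36)) + 35)**2 = ((172/7)/31 + 35)**2 = ((172/7)*(1/31) + 35)**2 = (172/217 + 35)**2 = (7767/217)**2 = 60326289/47089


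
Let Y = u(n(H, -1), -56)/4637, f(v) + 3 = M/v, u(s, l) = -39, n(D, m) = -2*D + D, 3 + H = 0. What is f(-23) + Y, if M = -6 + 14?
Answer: -357946/106651 ≈ -3.3562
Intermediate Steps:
H = -3 (H = -3 + 0 = -3)
n(D, m) = -D
M = 8
f(v) = -3 + 8/v
Y = -39/4637 ≈ -0.0084106
f(-23) + Y = (-3 + 8/(-23)) - 39/4637 = (-3 + 8*(-1/23)) - 39/4637 = (-3 - 8/23) - 39/4637 = -77/23 - 39/4637 = -357946/106651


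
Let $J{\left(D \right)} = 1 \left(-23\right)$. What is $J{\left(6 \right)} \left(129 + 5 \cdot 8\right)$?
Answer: $-3887$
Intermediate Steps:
$J{\left(D \right)} = -23$
$J{\left(6 \right)} \left(129 + 5 \cdot 8\right) = - 23 \left(129 + 5 \cdot 8\right) = - 23 \left(129 + 40\right) = \left(-23\right) 169 = -3887$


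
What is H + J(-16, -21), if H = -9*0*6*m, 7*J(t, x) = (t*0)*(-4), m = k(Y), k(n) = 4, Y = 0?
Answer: 0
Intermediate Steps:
m = 4
J(t, x) = 0 (J(t, x) = ((t*0)*(-4))/7 = (0*(-4))/7 = (1/7)*0 = 0)
H = 0 (H = -9*0*6*4 = -0*4 = -9*0 = 0)
H + J(-16, -21) = 0 + 0 = 0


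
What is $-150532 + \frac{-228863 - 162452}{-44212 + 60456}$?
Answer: $- \frac{2445633123}{16244} \approx -1.5056 \cdot 10^{5}$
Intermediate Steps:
$-150532 + \frac{-228863 - 162452}{-44212 + 60456} = -150532 - \frac{391315}{16244} = - \frac{2445633123}{16244}$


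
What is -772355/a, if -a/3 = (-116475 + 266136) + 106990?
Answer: 772355/769953 ≈ 1.0031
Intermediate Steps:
a = -769953 (a = -3*((-116475 + 266136) + 106990) = -3*(149661 + 106990) = -3*256651 = -769953)
-772355/a = -772355/(-769953) = -772355*(-1/769953) = 772355/769953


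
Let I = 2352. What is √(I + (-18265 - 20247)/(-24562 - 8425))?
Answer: 8*√40009074638/32987 ≈ 48.509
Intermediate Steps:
√(I + (-18265 - 20247)/(-24562 - 8425)) = √(2352 + (-18265 - 20247)/(-24562 - 8425)) = √(2352 - 38512/(-32987)) = √(2352 - 38512*(-1/32987)) = √(2352 + 38512/32987) = √(77623936/32987) = 8*√40009074638/32987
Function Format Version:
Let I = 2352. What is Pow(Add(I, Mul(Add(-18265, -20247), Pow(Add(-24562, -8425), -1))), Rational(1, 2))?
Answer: Mul(Rational(8, 32987), Pow(40009074638, Rational(1, 2))) ≈ 48.509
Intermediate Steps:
Pow(Add(I, Mul(Add(-18265, -20247), Pow(Add(-24562, -8425), -1))), Rational(1, 2)) = Pow(Add(2352, Mul(Add(-18265, -20247), Pow(Add(-24562, -8425), -1))), Rational(1, 2)) = Pow(Add(2352, Mul(-38512, Pow(-32987, -1))), Rational(1, 2)) = Pow(Add(2352, Mul(-38512, Rational(-1, 32987))), Rational(1, 2)) = Pow(Add(2352, Rational(38512, 32987)), Rational(1, 2)) = Pow(Rational(77623936, 32987), Rational(1, 2)) = Mul(Rational(8, 32987), Pow(40009074638, Rational(1, 2)))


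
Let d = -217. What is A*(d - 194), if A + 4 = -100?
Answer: 42744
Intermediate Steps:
A = -104 (A = -4 - 100 = -104)
A*(d - 194) = -104*(-217 - 194) = -104*(-411) = 42744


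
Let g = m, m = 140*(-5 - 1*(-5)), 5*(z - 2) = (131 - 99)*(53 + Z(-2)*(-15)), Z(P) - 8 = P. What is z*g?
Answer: 0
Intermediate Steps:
Z(P) = 8 + P
z = -1174/5 (z = 2 + ((131 - 99)*(53 + (8 - 2)*(-15)))/5 = 2 + (32*(53 + 6*(-15)))/5 = 2 + (32*(53 - 90))/5 = 2 + (32*(-37))/5 = 2 + (⅕)*(-1184) = 2 - 1184/5 = -1174/5 ≈ -234.80)
m = 0 (m = 140*(-5 + 5) = 140*0 = 0)
g = 0
z*g = -1174/5*0 = 0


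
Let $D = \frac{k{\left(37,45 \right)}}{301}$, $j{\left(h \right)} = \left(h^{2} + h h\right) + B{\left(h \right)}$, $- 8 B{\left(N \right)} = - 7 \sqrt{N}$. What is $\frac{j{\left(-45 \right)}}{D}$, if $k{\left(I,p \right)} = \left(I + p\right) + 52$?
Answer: $\frac{609525}{67} + \frac{6321 i \sqrt{5}}{1072} \approx 9097.4 + 13.185 i$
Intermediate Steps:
$k{\left(I,p \right)} = 52 + I + p$
$B{\left(N \right)} = \frac{7 \sqrt{N}}{8}$ ($B{\left(N \right)} = - \frac{\left(-7\right) \sqrt{N}}{8} = \frac{7 \sqrt{N}}{8}$)
$j{\left(h \right)} = 2 h^{2} + \frac{7 \sqrt{h}}{8}$ ($j{\left(h \right)} = \left(h^{2} + h h\right) + \frac{7 \sqrt{h}}{8} = \left(h^{2} + h^{2}\right) + \frac{7 \sqrt{h}}{8} = 2 h^{2} + \frac{7 \sqrt{h}}{8}$)
$D = \frac{134}{301}$ ($D = \frac{52 + 37 + 45}{301} = 134 \cdot \frac{1}{301} = \frac{134}{301} \approx 0.44518$)
$\frac{j{\left(-45 \right)}}{D} = \frac{2 \left(-45\right)^{2} + \frac{7 \sqrt{-45}}{8}}{\frac{134}{301}} = \left(2 \cdot 2025 + \frac{7 \cdot 3 i \sqrt{5}}{8}\right) \frac{301}{134} = \left(4050 + \frac{21 i \sqrt{5}}{8}\right) \frac{301}{134} = \frac{609525}{67} + \frac{6321 i \sqrt{5}}{1072}$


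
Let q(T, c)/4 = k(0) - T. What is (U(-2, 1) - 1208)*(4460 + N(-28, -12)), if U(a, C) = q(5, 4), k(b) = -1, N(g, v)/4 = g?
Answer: -5356736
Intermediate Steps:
N(g, v) = 4*g
q(T, c) = -4 - 4*T (q(T, c) = 4*(-1 - T) = -4 - 4*T)
U(a, C) = -24 (U(a, C) = -4 - 4*5 = -4 - 20 = -24)
(U(-2, 1) - 1208)*(4460 + N(-28, -12)) = (-24 - 1208)*(4460 + 4*(-28)) = -1232*(4460 - 112) = -1232*4348 = -5356736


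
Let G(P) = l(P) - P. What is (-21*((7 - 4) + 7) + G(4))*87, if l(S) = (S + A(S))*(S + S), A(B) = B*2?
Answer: -10266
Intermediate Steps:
A(B) = 2*B
l(S) = 6*S**2 (l(S) = (S + 2*S)*(S + S) = (3*S)*(2*S) = 6*S**2)
G(P) = -P + 6*P**2 (G(P) = 6*P**2 - P = -P + 6*P**2)
(-21*((7 - 4) + 7) + G(4))*87 = (-21*((7 - 4) + 7) + 4*(-1 + 6*4))*87 = (-21*(3 + 7) + 4*(-1 + 24))*87 = (-21*10 + 4*23)*87 = (-210 + 92)*87 = -118*87 = -10266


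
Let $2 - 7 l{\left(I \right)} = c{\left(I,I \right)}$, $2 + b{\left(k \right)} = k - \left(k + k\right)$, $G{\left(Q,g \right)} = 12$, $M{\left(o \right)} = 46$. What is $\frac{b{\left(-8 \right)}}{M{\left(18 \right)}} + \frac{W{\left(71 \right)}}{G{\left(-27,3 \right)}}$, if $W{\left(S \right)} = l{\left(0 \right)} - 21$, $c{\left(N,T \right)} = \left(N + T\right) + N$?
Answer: $- \frac{3083}{1932} \approx -1.5958$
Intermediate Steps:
$b{\left(k \right)} = -2 - k$ ($b{\left(k \right)} = -2 + \left(k - \left(k + k\right)\right) = -2 + \left(k - 2 k\right) = -2 - k$)
$c{\left(N,T \right)} = T + 2 N$
$l{\left(I \right)} = \frac{2}{7} - \frac{3 I}{7}$ ($l{\left(I \right)} = \frac{2}{7} - \frac{I + 2 I}{7} = \frac{2}{7} - \frac{3 I}{7}$)
$W{\left(S \right)} = - \frac{145}{7}$ ($W{\left(S \right)} = \left(\frac{2}{7} - 0\right) - 21 = \left(\frac{2}{7} + 0\right) - 21 = \frac{2}{7} - 21 = - \frac{145}{7}$)
$\frac{b{\left(-8 \right)}}{M{\left(18 \right)}} + \frac{W{\left(71 \right)}}{G{\left(-27,3 \right)}} = \frac{-2 - -8}{46} - \frac{145}{7 \cdot 12} = \left(-2 + 8\right) \frac{1}{46} - \frac{145}{84} = 6 \cdot \frac{1}{46} - \frac{145}{84} = \frac{3}{23} - \frac{145}{84} = - \frac{3083}{1932}$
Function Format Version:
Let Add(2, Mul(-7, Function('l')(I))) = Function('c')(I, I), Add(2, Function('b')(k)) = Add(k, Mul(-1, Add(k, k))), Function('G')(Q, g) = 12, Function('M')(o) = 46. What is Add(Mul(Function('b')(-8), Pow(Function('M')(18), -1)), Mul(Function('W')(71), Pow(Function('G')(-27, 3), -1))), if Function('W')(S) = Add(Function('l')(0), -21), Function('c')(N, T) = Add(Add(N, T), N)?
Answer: Rational(-3083, 1932) ≈ -1.5958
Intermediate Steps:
Function('b')(k) = Add(-2, Mul(-1, k)) (Function('b')(k) = Add(-2, Add(k, Mul(-1, Add(k, k)))) = Add(-2, Add(k, Mul(-1, Mul(2, k)))) = Add(-2, Add(k, Mul(-2, k))) = Add(-2, Mul(-1, k)))
Function('c')(N, T) = Add(T, Mul(2, N))
Function('l')(I) = Add(Rational(2, 7), Mul(Rational(-3, 7), I)) (Function('l')(I) = Add(Rational(2, 7), Mul(Rational(-1, 7), Add(I, Mul(2, I)))) = Add(Rational(2, 7), Mul(Rational(-1, 7), Mul(3, I))) = Add(Rational(2, 7), Mul(Rational(-3, 7), I)))
Function('W')(S) = Rational(-145, 7) (Function('W')(S) = Add(Add(Rational(2, 7), Mul(Rational(-3, 7), 0)), -21) = Add(Add(Rational(2, 7), 0), -21) = Add(Rational(2, 7), -21) = Rational(-145, 7))
Add(Mul(Function('b')(-8), Pow(Function('M')(18), -1)), Mul(Function('W')(71), Pow(Function('G')(-27, 3), -1))) = Add(Mul(Add(-2, Mul(-1, -8)), Pow(46, -1)), Mul(Rational(-145, 7), Pow(12, -1))) = Add(Mul(Add(-2, 8), Rational(1, 46)), Mul(Rational(-145, 7), Rational(1, 12))) = Add(Mul(6, Rational(1, 46)), Rational(-145, 84)) = Add(Rational(3, 23), Rational(-145, 84)) = Rational(-3083, 1932)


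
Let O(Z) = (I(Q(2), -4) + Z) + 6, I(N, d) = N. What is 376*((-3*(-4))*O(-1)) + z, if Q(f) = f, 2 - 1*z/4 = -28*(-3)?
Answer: 31256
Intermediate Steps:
z = -328 (z = 8 - (-112)*(-3) = 8 - 4*84 = 8 - 336 = -328)
O(Z) = 8 + Z (O(Z) = (2 + Z) + 6 = 8 + Z)
376*((-3*(-4))*O(-1)) + z = 376*((-3*(-4))*(8 - 1)) - 328 = 376*(12*7) - 328 = 376*84 - 328 = 31584 - 328 = 31256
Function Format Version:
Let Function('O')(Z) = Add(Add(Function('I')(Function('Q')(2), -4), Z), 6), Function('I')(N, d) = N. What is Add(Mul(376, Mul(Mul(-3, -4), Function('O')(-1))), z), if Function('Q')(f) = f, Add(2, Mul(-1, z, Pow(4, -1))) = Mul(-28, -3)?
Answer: 31256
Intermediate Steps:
z = -328 (z = Add(8, Mul(-4, Mul(-28, -3))) = Add(8, Mul(-4, 84)) = Add(8, -336) = -328)
Function('O')(Z) = Add(8, Z) (Function('O')(Z) = Add(Add(2, Z), 6) = Add(8, Z))
Add(Mul(376, Mul(Mul(-3, -4), Function('O')(-1))), z) = Add(Mul(376, Mul(Mul(-3, -4), Add(8, -1))), -328) = Add(Mul(376, Mul(12, 7)), -328) = Add(Mul(376, 84), -328) = Add(31584, -328) = 31256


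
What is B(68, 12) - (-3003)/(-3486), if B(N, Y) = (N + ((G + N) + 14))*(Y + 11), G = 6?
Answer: 595465/166 ≈ 3587.1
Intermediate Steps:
B(N, Y) = (11 + Y)*(20 + 2*N) (B(N, Y) = (N + ((6 + N) + 14))*(Y + 11) = (N + (20 + N))*(11 + Y) = (20 + 2*N)*(11 + Y) = (11 + Y)*(20 + 2*N))
B(68, 12) - (-3003)/(-3486) = (220 + 20*12 + 22*68 + 2*68*12) - (-3003)/(-3486) = (220 + 240 + 1496 + 1632) - (-3003)*(-1)/3486 = 3588 - 1*143/166 = 3588 - 143/166 = 595465/166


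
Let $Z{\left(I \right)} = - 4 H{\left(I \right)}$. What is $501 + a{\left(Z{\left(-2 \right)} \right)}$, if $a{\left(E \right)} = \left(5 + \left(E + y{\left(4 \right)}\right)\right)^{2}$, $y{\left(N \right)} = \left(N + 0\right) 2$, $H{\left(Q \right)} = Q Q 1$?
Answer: $510$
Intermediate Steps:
$H{\left(Q \right)} = Q^{2}$ ($H{\left(Q \right)} = Q^{2} \cdot 1 = Q^{2}$)
$y{\left(N \right)} = 2 N$ ($y{\left(N \right)} = N 2 = 2 N$)
$Z{\left(I \right)} = - 4 I^{2}$
$a{\left(E \right)} = \left(13 + E\right)^{2}$ ($a{\left(E \right)} = \left(5 + \left(E + 2 \cdot 4\right)\right)^{2} = \left(5 + \left(E + 8\right)\right)^{2} = \left(5 + \left(8 + E\right)\right)^{2} = \left(13 + E\right)^{2}$)
$501 + a{\left(Z{\left(-2 \right)} \right)} = 501 + \left(13 - 4 \left(-2\right)^{2}\right)^{2} = 501 + \left(13 - 16\right)^{2} = 501 + \left(-3\right)^{2} = 501 + 9 = 510$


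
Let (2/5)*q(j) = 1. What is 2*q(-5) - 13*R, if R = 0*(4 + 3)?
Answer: 5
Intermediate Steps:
R = 0 (R = 0*7 = 0)
q(j) = 5/2 (q(j) = (5/2)*1 = 5/2)
2*q(-5) - 13*R = 2*(5/2) - 13*0 = 5 + 0 = 5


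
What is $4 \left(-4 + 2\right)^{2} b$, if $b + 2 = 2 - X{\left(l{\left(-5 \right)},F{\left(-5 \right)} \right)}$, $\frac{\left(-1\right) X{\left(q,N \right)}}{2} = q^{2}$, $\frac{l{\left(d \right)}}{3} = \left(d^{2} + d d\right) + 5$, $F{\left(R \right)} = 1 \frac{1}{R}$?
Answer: $871200$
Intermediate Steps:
$F{\left(R \right)} = \frac{1}{R}$
$l{\left(d \right)} = 15 + 6 d^{2}$ ($l{\left(d \right)} = 3 \left(\left(d^{2} + d d\right) + 5\right) = 3 \left(\left(d^{2} + d^{2}\right) + 5\right) = 3 \left(2 d^{2} + 5\right) = 3 \left(5 + 2 d^{2}\right) = 15 + 6 d^{2}$)
$X{\left(q,N \right)} = - 2 q^{2}$
$b = 54450$ ($b = -2 - \left(-2 - 2 \left(15 + 6 \left(-5\right)^{2}\right)^{2}\right) = -2 - \left(-2 - 2 \left(15 + 6 \cdot 25\right)^{2}\right) = -2 - \left(-2 - 2 \left(15 + 150\right)^{2}\right) = -2 - \left(-2 - 2 \cdot 165^{2}\right) = -2 - \left(-2 - 54450\right) = -2 + \left(2 - -54450\right) = -2 + \left(2 + 54450\right) = -2 + 54452 = 54450$)
$4 \left(-4 + 2\right)^{2} b = 4 \left(-4 + 2\right)^{2} \cdot 54450 = 4 \left(-2\right)^{2} \cdot 54450 = 4 \cdot 4 \cdot 54450 = 16 \cdot 54450 = 871200$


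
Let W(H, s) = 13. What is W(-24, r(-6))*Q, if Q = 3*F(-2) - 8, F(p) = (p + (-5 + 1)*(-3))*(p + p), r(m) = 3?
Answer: -1664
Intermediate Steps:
F(p) = 2*p*(12 + p) (F(p) = (p - 4*(-3))*(2*p) = (p + 12)*(2*p) = (12 + p)*(2*p) = 2*p*(12 + p))
Q = -128 (Q = 3*(2*(-2)*(12 - 2)) - 8 = 3*(2*(-2)*10) - 8 = 3*(-40) - 8 = -120 - 8 = -128)
W(-24, r(-6))*Q = 13*(-128) = -1664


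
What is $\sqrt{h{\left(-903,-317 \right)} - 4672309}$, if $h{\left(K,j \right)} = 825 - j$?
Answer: $i \sqrt{4671167} \approx 2161.3 i$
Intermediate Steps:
$\sqrt{h{\left(-903,-317 \right)} - 4672309} = \sqrt{\left(825 - -317\right) - 4672309} = \sqrt{\left(825 + 317\right) - 4672309} = \sqrt{1142 - 4672309} = \sqrt{-4671167} = i \sqrt{4671167}$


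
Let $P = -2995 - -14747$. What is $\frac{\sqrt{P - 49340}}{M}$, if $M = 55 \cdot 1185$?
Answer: $\frac{2 i \sqrt{9397}}{65175} \approx 0.0029747 i$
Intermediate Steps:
$P = 11752$ ($P = -2995 + 14747 = 11752$)
$M = 65175$
$\frac{\sqrt{P - 49340}}{M} = \frac{\sqrt{11752 - 49340}}{65175} = \sqrt{-37588} \cdot \frac{1}{65175} = 2 i \sqrt{9397} \cdot \frac{1}{65175} = \frac{2 i \sqrt{9397}}{65175}$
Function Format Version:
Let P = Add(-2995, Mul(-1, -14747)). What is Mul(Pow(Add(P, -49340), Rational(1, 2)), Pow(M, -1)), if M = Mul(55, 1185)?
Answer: Mul(Rational(2, 65175), I, Pow(9397, Rational(1, 2))) ≈ Mul(0.0029747, I)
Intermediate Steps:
P = 11752 (P = Add(-2995, 14747) = 11752)
M = 65175
Mul(Pow(Add(P, -49340), Rational(1, 2)), Pow(M, -1)) = Mul(Pow(Add(11752, -49340), Rational(1, 2)), Pow(65175, -1)) = Mul(Pow(-37588, Rational(1, 2)), Rational(1, 65175)) = Mul(Mul(2, I, Pow(9397, Rational(1, 2))), Rational(1, 65175)) = Mul(Rational(2, 65175), I, Pow(9397, Rational(1, 2)))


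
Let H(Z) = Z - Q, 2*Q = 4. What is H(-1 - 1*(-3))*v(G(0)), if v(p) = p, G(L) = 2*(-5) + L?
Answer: 0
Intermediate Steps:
Q = 2 (Q = (½)*4 = 2)
G(L) = -10 + L
H(Z) = -2 + Z (H(Z) = Z - 1*2 = Z - 2 = -2 + Z)
H(-1 - 1*(-3))*v(G(0)) = (-2 + (-1 - 1*(-3)))*(-10 + 0) = (-2 + (-1 + 3))*(-10) = (-2 + 2)*(-10) = 0*(-10) = 0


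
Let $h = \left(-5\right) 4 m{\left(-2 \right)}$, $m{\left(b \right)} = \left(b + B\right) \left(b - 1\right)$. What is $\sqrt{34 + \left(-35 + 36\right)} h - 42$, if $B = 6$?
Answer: $-42 + 240 \sqrt{35} \approx 1377.9$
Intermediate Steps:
$m{\left(b \right)} = \left(-1 + b\right) \left(6 + b\right)$ ($m{\left(b \right)} = \left(b + 6\right) \left(b - 1\right) = \left(6 + b\right) \left(-1 + b\right) = \left(-1 + b\right) \left(6 + b\right)$)
$h = 240$ ($h = \left(-5\right) 4 \left(-6 + \left(-2\right)^{2} + 5 \left(-2\right)\right) = - 20 \left(-6 + 4 - 10\right) = \left(-20\right) \left(-12\right) = 240$)
$\sqrt{34 + \left(-35 + 36\right)} h - 42 = \sqrt{34 + \left(-35 + 36\right)} 240 - 42 = \sqrt{34 + 1} \cdot 240 - 42 = \sqrt{35} \cdot 240 - 42 = 240 \sqrt{35} - 42 = -42 + 240 \sqrt{35}$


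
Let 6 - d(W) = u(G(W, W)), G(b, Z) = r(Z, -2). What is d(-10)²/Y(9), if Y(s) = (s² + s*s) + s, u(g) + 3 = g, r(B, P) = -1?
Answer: 100/171 ≈ 0.58479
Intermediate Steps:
G(b, Z) = -1
u(g) = -3 + g
d(W) = 10 (d(W) = 6 - (-3 - 1) = 6 - 1*(-4) = 6 + 4 = 10)
Y(s) = s + 2*s² (Y(s) = (s² + s²) + s = 2*s² + s = s + 2*s²)
d(-10)²/Y(9) = 10²/((9*(1 + 2*9))) = 100/((9*(1 + 18))) = 100/((9*19)) = 100/171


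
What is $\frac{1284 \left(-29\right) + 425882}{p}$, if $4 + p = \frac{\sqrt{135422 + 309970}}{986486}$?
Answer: $- \frac{94553163407465654}{973154600359} - \frac{287545378467 \sqrt{3093}}{973154600359} \approx -97178.0$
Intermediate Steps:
$p = -4 + \frac{6 \sqrt{3093}}{493243}$ ($p = -4 + \frac{\sqrt{135422 + 309970}}{986486} = -4 + \sqrt{445392} \cdot \frac{1}{986486} = -4 + 12 \sqrt{3093} \cdot \frac{1}{986486} = -4 + \frac{6 \sqrt{3093}}{493243} \approx -3.9993$)
$\frac{1284 \left(-29\right) + 425882}{p} = \frac{1284 \left(-29\right) + 425882}{-4 + \frac{6 \sqrt{3093}}{493243}} = \frac{-37236 + 425882}{-4 + \frac{6 \sqrt{3093}}{493243}} = \frac{388646}{-4 + \frac{6 \sqrt{3093}}{493243}}$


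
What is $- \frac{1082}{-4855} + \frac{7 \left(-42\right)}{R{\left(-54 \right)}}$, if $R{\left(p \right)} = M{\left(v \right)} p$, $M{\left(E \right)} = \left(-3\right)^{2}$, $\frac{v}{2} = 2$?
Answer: $\frac{325537}{393255} \approx 0.8278$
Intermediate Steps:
$v = 4$ ($v = 2 \cdot 2 = 4$)
$M{\left(E \right)} = 9$
$R{\left(p \right)} = 9 p$
$- \frac{1082}{-4855} + \frac{7 \left(-42\right)}{R{\left(-54 \right)}} = - \frac{1082}{-4855} + \frac{7 \left(-42\right)}{9 \left(-54\right)} = \left(-1082\right) \left(- \frac{1}{4855}\right) - \frac{294}{-486} = \frac{1082}{4855} - - \frac{49}{81} = \frac{1082}{4855} + \frac{49}{81} = \frac{325537}{393255}$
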